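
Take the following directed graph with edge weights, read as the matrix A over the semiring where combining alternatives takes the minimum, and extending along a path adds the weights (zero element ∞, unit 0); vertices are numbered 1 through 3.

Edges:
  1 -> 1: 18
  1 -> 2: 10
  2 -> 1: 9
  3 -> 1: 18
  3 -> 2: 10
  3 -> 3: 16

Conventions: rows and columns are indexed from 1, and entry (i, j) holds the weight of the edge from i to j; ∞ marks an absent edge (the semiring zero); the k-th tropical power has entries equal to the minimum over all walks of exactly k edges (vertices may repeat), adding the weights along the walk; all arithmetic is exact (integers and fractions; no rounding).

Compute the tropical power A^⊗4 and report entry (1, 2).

A^⊗2:
  [19, 28, ∞]
  [27, 19, ∞]
  [19, 26, 32]
A^⊗3:
  [37, 29, ∞]
  [28, 37, ∞]
  [35, 29, 48]
A^⊗4:
  [38, 47, ∞]
  [46, 38, ∞]
  [38, 45, 64]
Key observation: the optimum is the walk 1->1->2->1->2, with weight 18 + 10 + 9 + 10 = 47.
Optimal value attained by: walk 1->1->2->1->2.
Answer: (A^⊗4)[1][2] = 47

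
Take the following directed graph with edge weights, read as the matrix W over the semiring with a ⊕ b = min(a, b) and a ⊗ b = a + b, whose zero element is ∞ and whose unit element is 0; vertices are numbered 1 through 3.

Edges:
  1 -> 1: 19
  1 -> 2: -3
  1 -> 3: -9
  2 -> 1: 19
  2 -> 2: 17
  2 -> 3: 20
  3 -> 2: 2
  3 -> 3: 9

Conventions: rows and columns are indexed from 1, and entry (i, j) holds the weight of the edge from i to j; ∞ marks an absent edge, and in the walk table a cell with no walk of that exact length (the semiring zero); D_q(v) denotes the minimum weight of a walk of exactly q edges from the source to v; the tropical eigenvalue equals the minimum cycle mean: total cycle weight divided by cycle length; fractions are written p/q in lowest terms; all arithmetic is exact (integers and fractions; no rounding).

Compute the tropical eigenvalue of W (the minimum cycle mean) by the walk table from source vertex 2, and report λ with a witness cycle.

q=0: [∞, 0, ∞]
q=1: [19, 17, 20]
q=2: [36, 16, 10]
q=3: [35, 12, 19]
Optimal cycle mean attained by: cycle 1->3->2->1, total (-9) + 2 + 19, length 3.
Answer: λ = 4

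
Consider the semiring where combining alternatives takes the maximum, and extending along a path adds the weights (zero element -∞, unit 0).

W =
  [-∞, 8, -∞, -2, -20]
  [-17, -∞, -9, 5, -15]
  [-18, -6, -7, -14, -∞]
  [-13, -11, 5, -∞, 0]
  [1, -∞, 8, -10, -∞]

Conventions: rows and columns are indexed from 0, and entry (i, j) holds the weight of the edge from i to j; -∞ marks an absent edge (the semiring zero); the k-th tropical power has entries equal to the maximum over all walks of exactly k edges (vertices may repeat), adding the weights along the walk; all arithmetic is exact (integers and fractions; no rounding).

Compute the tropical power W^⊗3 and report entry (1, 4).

W^⊗2:
  [-9, -13, 3, 13, -2]
  [-8, -6, 10, -19, 5]
  [-23, -10, -9, -1, -14]
  [1, -1, 8, -6, -26]
  [-10, 9, 1, -1, -10]
W^⊗3:
  [0, 2, 18, -8, 13]
  [6, 4, 13, -1, -19]
  [-13, -12, 4, -5, -1]
  [-10, 9, 1, 4, -6]
  [-8, -2, 4, 14, -1]
Key observation: the optimum is the walk 1->0->3->4, with weight (-17) + (-2) + 0 = -19.
Optimal value attained by: walk 1->0->3->4.
Answer: (W^⊗3)[1][4] = -19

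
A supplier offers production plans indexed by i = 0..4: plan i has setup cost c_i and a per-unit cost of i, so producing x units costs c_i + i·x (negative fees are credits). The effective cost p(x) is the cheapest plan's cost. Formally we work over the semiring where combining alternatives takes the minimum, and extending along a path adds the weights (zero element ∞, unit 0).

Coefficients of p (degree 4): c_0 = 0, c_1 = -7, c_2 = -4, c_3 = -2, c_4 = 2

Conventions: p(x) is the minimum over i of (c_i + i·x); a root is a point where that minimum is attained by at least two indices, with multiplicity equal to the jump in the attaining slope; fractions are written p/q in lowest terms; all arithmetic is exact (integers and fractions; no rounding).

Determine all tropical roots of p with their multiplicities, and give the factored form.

hull edge (i=0, c=0) to (i=1, c=-7): slope -7, span 1
hull edge (i=1, c=-7) to (i=3, c=-2): slope 5/2, span 2
hull edge (i=3, c=-2) to (i=4, c=2): slope 4, span 1
Factored form: p(x) = 2 ⊗ (x ⊕ (-4)) ⊗ (x ⊕ (-5/2)) ⊗ (x ⊕ (-5/2)) ⊗ (x ⊕ 7)
Answer: roots = -4 (mult 1), -5/2 (mult 2), 7 (mult 1)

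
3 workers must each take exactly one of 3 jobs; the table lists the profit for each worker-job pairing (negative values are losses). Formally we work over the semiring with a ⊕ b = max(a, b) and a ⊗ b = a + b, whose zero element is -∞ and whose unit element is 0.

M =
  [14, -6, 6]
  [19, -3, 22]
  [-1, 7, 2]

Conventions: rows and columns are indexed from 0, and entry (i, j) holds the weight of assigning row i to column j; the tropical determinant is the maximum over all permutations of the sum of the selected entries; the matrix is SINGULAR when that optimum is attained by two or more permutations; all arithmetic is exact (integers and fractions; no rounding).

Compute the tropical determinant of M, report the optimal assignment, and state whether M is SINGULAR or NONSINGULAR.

σ = (0, 1, 2): 14 + (-3) + 2 = 13
σ = (0, 2, 1): 14 + 22 + 7 = 43
σ = (1, 0, 2): (-6) + 19 + 2 = 15
σ = (1, 2, 0): (-6) + 22 + (-1) = 15
σ = (2, 0, 1): 6 + 19 + 7 = 32
σ = (2, 1, 0): 6 + (-3) + (-1) = 2
Optimal value attained by: σ = (0, 2, 1).
Answer: det⊕(M) = 43; verdict: NONSINGULAR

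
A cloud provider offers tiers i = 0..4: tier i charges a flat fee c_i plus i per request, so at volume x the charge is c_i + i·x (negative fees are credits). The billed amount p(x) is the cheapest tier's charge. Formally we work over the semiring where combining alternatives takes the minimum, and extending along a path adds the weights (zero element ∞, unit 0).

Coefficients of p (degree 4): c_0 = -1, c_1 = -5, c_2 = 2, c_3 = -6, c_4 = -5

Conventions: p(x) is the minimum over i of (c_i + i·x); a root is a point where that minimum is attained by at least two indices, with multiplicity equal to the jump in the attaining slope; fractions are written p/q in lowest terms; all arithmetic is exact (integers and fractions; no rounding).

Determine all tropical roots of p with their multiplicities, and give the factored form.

hull edge (i=0, c=-1) to (i=1, c=-5): slope -4, span 1
hull edge (i=1, c=-5) to (i=3, c=-6): slope -1/2, span 2
hull edge (i=3, c=-6) to (i=4, c=-5): slope 1, span 1
Factored form: p(x) = -5 ⊗ (x ⊕ (-1)) ⊗ (x ⊕ 1/2) ⊗ (x ⊕ 1/2) ⊗ (x ⊕ 4)
Answer: roots = -1 (mult 1), 1/2 (mult 2), 4 (mult 1)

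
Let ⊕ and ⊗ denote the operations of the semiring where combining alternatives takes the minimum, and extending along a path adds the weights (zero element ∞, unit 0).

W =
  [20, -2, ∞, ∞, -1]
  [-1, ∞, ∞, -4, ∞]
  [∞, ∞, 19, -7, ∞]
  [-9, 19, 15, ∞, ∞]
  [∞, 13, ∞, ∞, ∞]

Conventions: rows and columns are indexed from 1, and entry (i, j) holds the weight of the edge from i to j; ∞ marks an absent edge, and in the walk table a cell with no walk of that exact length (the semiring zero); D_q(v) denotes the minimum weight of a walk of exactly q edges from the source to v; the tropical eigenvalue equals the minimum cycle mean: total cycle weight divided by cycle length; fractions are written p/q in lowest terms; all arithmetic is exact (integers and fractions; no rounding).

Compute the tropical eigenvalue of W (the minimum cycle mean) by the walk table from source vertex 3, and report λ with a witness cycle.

q=0: [∞, ∞, 0, ∞, ∞]
q=1: [∞, ∞, 19, -7, ∞]
q=2: [-16, 12, 8, 12, ∞]
q=3: [3, -18, 27, 1, -17]
q=4: [-19, -4, 16, -22, 2]
q=5: [-31, -21, -7, -8, -20]
Optimal cycle mean attained by: cycle 1->2->4->1, total (-2) + (-4) + (-9), length 3.
Answer: λ = -5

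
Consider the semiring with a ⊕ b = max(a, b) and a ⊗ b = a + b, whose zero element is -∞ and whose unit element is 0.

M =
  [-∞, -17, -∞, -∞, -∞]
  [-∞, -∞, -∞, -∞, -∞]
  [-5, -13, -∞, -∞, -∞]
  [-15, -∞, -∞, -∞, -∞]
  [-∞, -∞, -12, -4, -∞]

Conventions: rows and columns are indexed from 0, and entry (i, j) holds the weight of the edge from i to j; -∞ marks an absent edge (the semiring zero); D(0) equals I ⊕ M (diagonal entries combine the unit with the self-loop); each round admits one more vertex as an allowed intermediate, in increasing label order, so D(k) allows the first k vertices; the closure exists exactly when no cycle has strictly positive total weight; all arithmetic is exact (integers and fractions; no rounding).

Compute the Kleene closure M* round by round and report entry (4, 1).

D(0):
  [0, -17, -∞, -∞, -∞]
  [-∞, 0, -∞, -∞, -∞]
  [-5, -13, 0, -∞, -∞]
  [-15, -∞, -∞, 0, -∞]
  [-∞, -∞, -12, -4, 0]
D(1):
  [0, -17, -∞, -∞, -∞]
  [-∞, 0, -∞, -∞, -∞]
  [-5, -13, 0, -∞, -∞]
  [-15, -32, -∞, 0, -∞]
  [-∞, -∞, -12, -4, 0]
D(2):
  [0, -17, -∞, -∞, -∞]
  [-∞, 0, -∞, -∞, -∞]
  [-5, -13, 0, -∞, -∞]
  [-15, -32, -∞, 0, -∞]
  [-∞, -∞, -12, -4, 0]
D(3):
  [0, -17, -∞, -∞, -∞]
  [-∞, 0, -∞, -∞, -∞]
  [-5, -13, 0, -∞, -∞]
  [-15, -32, -∞, 0, -∞]
  [-17, -25, -12, -4, 0]
D(4):
  [0, -17, -∞, -∞, -∞]
  [-∞, 0, -∞, -∞, -∞]
  [-5, -13, 0, -∞, -∞]
  [-15, -32, -∞, 0, -∞]
  [-17, -25, -12, -4, 0]
D(5):
  [0, -17, -∞, -∞, -∞]
  [-∞, 0, -∞, -∞, -∞]
  [-5, -13, 0, -∞, -∞]
  [-15, -32, -∞, 0, -∞]
  [-17, -25, -12, -4, 0]
Answer: M*[4][1] = -25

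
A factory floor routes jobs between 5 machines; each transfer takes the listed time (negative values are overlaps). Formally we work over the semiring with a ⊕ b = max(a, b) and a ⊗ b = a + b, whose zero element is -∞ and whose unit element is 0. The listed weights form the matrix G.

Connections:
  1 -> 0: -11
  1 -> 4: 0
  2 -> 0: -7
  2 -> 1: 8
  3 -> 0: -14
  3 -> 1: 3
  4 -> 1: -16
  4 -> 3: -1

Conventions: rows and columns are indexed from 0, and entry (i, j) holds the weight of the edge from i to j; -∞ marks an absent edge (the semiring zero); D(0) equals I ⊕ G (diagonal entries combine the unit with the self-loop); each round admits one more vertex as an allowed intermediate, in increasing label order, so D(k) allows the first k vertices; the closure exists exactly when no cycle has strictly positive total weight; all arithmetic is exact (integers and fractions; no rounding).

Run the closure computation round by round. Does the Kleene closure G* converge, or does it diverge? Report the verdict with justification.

D(0):
  [0, -∞, -∞, -∞, -∞]
  [-11, 0, -∞, -∞, 0]
  [-7, 8, 0, -∞, -∞]
  [-14, 3, -∞, 0, -∞]
  [-∞, -16, -∞, -1, 0]
D(1):
  [0, -∞, -∞, -∞, -∞]
  [-11, 0, -∞, -∞, 0]
  [-7, 8, 0, -∞, -∞]
  [-14, 3, -∞, 0, -∞]
  [-∞, -16, -∞, -1, 0]
D(2):
  [0, -∞, -∞, -∞, -∞]
  [-11, 0, -∞, -∞, 0]
  [-3, 8, 0, -∞, 8]
  [-8, 3, -∞, 0, 3]
  [-27, -16, -∞, -1, 0]
D(3):
  [0, -∞, -∞, -∞, -∞]
  [-11, 0, -∞, -∞, 0]
  [-3, 8, 0, -∞, 8]
  [-8, 3, -∞, 0, 3]
  [-27, -16, -∞, -1, 0]
Detection: at round 4, diagonal entry (4, 4) turns strictly positive.
Key observation: the cycle 4->3->1->4 has total weight (-1) + 3 + 0, which is strictly positive.
Answer: DIVERGES — positive cycle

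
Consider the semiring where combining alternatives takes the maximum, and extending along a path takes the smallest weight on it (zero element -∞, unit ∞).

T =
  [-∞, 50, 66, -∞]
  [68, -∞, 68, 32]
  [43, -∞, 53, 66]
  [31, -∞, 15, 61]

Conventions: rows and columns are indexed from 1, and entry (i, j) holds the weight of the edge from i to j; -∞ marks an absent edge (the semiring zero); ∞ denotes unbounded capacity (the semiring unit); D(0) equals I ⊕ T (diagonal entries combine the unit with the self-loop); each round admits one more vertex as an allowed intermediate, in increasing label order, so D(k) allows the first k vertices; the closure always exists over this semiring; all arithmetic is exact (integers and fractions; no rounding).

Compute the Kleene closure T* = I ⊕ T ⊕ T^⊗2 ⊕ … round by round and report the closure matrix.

D(0):
  [∞, 50, 66, -∞]
  [68, ∞, 68, 32]
  [43, -∞, ∞, 66]
  [31, -∞, 15, ∞]
D(1):
  [∞, 50, 66, -∞]
  [68, ∞, 68, 32]
  [43, 43, ∞, 66]
  [31, 31, 31, ∞]
D(2):
  [∞, 50, 66, 32]
  [68, ∞, 68, 32]
  [43, 43, ∞, 66]
  [31, 31, 31, ∞]
D(3):
  [∞, 50, 66, 66]
  [68, ∞, 68, 66]
  [43, 43, ∞, 66]
  [31, 31, 31, ∞]
D(4):
  [∞, 50, 66, 66]
  [68, ∞, 68, 66]
  [43, 43, ∞, 66]
  [31, 31, 31, ∞]
Answer: T* = [[∞, 50, 66, 66], [68, ∞, 68, 66], [43, 43, ∞, 66], [31, 31, 31, ∞]]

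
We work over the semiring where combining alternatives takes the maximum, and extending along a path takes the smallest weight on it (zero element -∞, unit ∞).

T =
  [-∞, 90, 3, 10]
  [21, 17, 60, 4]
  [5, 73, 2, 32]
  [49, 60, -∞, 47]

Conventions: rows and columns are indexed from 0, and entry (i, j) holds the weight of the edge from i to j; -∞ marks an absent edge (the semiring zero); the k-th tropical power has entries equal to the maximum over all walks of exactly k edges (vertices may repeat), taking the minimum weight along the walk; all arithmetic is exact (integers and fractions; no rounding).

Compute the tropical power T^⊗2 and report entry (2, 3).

T^⊗2:
  [21, 17, 60, 10]
  [17, 60, 17, 32]
  [32, 32, 60, 32]
  [47, 49, 60, 47]
Key observation: the optimum is the walk 2->3->3, with weight 32 min 47 = 32.
Optimal value attained by: walk 2->3->3.
Answer: (T^⊗2)[2][3] = 32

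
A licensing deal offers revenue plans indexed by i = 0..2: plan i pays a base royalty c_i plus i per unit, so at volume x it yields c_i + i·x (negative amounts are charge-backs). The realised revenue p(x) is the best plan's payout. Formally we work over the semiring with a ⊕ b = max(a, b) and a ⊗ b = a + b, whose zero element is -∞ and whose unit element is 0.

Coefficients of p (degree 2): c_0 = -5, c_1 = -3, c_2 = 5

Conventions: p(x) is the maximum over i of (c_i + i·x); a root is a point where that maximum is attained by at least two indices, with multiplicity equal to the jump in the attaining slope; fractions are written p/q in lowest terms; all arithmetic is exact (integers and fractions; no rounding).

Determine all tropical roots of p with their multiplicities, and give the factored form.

hull edge (i=0, c=-5) to (i=2, c=5): slope 5, span 2
Factored form: p(x) = 5 ⊗ (x ⊕ (-5)) ⊗ (x ⊕ (-5))
Answer: roots = -5 (mult 2)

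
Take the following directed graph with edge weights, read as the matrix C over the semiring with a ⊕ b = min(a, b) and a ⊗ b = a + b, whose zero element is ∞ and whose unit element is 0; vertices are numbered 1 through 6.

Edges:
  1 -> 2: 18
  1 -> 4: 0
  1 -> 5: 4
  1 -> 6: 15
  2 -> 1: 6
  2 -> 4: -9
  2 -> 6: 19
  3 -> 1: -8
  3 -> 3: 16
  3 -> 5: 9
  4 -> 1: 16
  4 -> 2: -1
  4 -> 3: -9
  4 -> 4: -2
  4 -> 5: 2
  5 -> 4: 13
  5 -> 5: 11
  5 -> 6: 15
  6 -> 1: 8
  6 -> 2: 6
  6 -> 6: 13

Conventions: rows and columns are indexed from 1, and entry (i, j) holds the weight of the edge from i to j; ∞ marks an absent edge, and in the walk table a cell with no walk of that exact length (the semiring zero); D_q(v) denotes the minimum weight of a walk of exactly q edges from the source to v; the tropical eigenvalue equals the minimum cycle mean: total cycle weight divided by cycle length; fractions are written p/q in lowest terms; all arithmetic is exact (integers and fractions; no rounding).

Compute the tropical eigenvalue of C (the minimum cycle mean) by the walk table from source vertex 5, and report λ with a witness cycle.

q=0: [∞, ∞, ∞, ∞, 0, ∞]
q=1: [∞, ∞, ∞, 13, 11, 15]
q=2: [23, 12, 4, 11, 15, 26]
q=3: [-4, 10, 2, 3, 13, 30]
q=4: [-6, 2, -6, -4, 0, 11]
q=5: [-14, -5, -13, -7, -2, 9]
q=6: [-21, -8, -16, -14, -10, 1]
Optimal cycle mean attained by: cycle 1->4->3->1, total 0 + (-9) + (-8), length 3.
Answer: λ = -17/3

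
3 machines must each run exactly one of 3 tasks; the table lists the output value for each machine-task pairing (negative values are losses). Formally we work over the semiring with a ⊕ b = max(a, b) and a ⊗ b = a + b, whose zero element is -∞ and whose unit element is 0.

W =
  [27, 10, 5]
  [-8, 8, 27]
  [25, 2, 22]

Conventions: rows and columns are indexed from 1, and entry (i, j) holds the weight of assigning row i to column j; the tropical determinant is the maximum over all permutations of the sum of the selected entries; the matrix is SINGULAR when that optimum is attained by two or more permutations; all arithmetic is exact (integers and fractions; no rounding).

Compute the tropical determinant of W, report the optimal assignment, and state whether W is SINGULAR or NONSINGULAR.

σ = (1, 2, 3): 27 + 8 + 22 = 57
σ = (1, 3, 2): 27 + 27 + 2 = 56
σ = (2, 1, 3): 10 + (-8) + 22 = 24
σ = (2, 3, 1): 10 + 27 + 25 = 62
σ = (3, 1, 2): 5 + (-8) + 2 = -1
σ = (3, 2, 1): 5 + 8 + 25 = 38
Optimal value attained by: σ = (2, 3, 1).
Answer: det⊕(W) = 62; verdict: NONSINGULAR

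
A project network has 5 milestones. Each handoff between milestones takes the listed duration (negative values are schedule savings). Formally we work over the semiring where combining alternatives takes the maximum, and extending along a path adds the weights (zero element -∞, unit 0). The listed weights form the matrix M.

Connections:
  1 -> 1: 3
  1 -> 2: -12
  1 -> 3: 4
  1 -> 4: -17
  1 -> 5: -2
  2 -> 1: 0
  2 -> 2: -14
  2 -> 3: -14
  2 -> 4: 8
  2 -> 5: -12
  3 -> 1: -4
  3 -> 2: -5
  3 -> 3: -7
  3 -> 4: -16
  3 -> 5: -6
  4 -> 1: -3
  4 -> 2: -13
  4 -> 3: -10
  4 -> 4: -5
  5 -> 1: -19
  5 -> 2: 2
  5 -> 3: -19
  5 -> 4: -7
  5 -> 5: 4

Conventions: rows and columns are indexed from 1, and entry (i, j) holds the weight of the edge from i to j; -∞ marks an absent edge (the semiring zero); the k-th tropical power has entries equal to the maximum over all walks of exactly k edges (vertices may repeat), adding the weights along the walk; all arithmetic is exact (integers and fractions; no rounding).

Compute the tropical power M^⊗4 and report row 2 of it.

M^⊗2:
  [6, 0, 7, -4, 2]
  [5, -5, 4, 3, -2]
  [-1, -4, 0, 3, -2]
  [0, -15, 1, -5, -5]
  [2, 6, -12, 10, 8]
M^⊗3:
  [9, 4, 10, 8, 6]
  [8, 0, 9, 3, 3]
  [2, 0, 3, 4, 2]
  [3, -3, 4, -7, -1]
  [7, 10, 6, 14, 12]
M^⊗4:
  [12, 8, 13, 12, 10]
  [11, 5, 12, 8, 7]
  [5, 4, 6, 8, 6]
  [6, 1, 7, 5, 3]
  [11, 14, 11, 18, 16]
Answer: row 2 of M^⊗4 = [11, 5, 12, 8, 7]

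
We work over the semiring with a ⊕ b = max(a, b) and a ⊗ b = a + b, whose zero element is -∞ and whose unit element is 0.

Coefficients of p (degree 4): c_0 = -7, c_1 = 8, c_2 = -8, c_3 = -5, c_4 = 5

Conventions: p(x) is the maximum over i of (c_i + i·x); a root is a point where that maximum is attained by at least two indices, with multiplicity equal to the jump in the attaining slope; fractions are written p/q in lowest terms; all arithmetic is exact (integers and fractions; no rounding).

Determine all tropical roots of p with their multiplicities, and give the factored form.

hull edge (i=0, c=-7) to (i=1, c=8): slope 15, span 1
hull edge (i=1, c=8) to (i=4, c=5): slope -1, span 3
Factored form: p(x) = 5 ⊗ (x ⊕ (-15)) ⊗ (x ⊕ 1) ⊗ (x ⊕ 1) ⊗ (x ⊕ 1)
Answer: roots = -15 (mult 1), 1 (mult 3)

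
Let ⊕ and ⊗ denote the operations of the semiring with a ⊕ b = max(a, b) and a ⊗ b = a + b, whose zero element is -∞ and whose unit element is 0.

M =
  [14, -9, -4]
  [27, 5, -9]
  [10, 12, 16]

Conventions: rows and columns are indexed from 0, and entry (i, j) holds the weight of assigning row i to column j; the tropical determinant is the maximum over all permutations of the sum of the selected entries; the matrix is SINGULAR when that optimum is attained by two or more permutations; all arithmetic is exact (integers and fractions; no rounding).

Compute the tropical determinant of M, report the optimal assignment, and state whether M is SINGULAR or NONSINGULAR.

σ = (0, 1, 2): 14 + 5 + 16 = 35
σ = (0, 2, 1): 14 + (-9) + 12 = 17
σ = (1, 0, 2): (-9) + 27 + 16 = 34
σ = (1, 2, 0): (-9) + (-9) + 10 = -8
σ = (2, 0, 1): (-4) + 27 + 12 = 35
σ = (2, 1, 0): (-4) + 5 + 10 = 11
Optimal value attained by: σ = (0, 1, 2).
Answer: det⊕(M) = 35; verdict: SINGULAR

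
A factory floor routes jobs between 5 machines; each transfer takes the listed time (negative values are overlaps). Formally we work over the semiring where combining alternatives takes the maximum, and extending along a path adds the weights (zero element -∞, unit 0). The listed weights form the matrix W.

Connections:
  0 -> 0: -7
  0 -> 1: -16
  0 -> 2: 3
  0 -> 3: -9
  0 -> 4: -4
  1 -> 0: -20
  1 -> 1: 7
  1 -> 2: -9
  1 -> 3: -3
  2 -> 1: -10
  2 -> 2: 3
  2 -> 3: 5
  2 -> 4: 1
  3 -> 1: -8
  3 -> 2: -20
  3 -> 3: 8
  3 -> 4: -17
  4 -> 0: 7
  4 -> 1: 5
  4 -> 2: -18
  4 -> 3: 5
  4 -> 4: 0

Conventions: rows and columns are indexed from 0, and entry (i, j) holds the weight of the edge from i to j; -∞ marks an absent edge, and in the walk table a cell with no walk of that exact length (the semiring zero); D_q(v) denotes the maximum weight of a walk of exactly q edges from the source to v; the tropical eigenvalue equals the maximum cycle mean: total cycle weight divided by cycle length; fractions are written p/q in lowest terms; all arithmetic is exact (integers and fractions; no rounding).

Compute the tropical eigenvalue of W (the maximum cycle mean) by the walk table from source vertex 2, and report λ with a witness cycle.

q=0: [-∞, -∞, 0, -∞, -∞]
q=1: [-∞, -10, 3, 5, 1]
q=2: [8, 6, 6, 13, 4]
q=3: [11, 13, 11, 21, 7]
q=4: [14, 20, 14, 29, 12]
q=5: [19, 27, 17, 37, 15]
Optimal cycle mean attained by: cycle 3->3, total 8, length 1.
Answer: λ = 8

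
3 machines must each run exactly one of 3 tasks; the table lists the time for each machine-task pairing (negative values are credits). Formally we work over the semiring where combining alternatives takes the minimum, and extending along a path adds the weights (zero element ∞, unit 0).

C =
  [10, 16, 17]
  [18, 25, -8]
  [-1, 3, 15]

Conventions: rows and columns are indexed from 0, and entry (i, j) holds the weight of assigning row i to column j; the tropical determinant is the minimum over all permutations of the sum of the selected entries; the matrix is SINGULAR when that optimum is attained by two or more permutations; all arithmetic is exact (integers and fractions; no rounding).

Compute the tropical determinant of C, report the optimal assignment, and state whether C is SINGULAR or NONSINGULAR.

σ = (0, 1, 2): 10 + 25 + 15 = 50
σ = (0, 2, 1): 10 + (-8) + 3 = 5
σ = (1, 0, 2): 16 + 18 + 15 = 49
σ = (1, 2, 0): 16 + (-8) + (-1) = 7
σ = (2, 0, 1): 17 + 18 + 3 = 38
σ = (2, 1, 0): 17 + 25 + (-1) = 41
Optimal value attained by: σ = (0, 2, 1).
Answer: det⊕(C) = 5; verdict: NONSINGULAR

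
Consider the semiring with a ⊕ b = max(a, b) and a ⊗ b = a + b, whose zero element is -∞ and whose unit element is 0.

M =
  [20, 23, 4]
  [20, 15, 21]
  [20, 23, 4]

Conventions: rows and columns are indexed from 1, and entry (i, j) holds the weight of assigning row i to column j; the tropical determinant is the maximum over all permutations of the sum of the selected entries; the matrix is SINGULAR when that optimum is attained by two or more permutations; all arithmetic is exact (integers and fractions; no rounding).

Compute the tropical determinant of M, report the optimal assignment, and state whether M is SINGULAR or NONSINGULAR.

σ = (1, 2, 3): 20 + 15 + 4 = 39
σ = (1, 3, 2): 20 + 21 + 23 = 64
σ = (2, 1, 3): 23 + 20 + 4 = 47
σ = (2, 3, 1): 23 + 21 + 20 = 64
σ = (3, 1, 2): 4 + 20 + 23 = 47
σ = (3, 2, 1): 4 + 15 + 20 = 39
Optimal value attained by: σ = (1, 3, 2).
Answer: det⊕(M) = 64; verdict: SINGULAR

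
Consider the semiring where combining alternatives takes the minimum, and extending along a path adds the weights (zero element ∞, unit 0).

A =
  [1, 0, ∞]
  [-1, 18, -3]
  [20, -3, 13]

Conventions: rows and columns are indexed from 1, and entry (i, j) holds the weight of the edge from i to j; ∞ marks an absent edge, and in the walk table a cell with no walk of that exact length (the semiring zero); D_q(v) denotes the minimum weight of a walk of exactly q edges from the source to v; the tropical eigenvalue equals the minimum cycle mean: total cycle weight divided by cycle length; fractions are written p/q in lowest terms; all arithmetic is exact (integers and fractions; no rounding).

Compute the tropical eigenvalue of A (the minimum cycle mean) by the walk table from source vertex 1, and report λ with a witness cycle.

q=0: [0, ∞, ∞]
q=1: [1, 0, ∞]
q=2: [-1, 1, -3]
q=3: [0, -6, -2]
Optimal cycle mean attained by: cycle 2->3->2, total (-3) + (-3), length 2.
Answer: λ = -3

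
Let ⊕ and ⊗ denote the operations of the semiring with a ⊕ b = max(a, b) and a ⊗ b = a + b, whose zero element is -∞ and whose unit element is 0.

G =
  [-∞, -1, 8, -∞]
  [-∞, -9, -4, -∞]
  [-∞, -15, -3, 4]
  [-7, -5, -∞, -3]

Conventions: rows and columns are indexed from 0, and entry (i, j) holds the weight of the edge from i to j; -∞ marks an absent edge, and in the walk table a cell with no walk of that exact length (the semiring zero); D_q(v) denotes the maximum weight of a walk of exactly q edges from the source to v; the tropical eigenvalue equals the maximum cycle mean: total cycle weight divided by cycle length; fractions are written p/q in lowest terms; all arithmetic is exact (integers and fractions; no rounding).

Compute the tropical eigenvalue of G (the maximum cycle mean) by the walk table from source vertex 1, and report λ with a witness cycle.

q=0: [-∞, 0, -∞, -∞]
q=1: [-∞, -9, -4, -∞]
q=2: [-∞, -18, -7, 0]
q=3: [-7, -5, -10, -3]
q=4: [-10, -8, 1, -6]
Optimal cycle mean attained by: cycle 0->2->3->0, total 8 + 4 + (-7), length 3.
Answer: λ = 5/3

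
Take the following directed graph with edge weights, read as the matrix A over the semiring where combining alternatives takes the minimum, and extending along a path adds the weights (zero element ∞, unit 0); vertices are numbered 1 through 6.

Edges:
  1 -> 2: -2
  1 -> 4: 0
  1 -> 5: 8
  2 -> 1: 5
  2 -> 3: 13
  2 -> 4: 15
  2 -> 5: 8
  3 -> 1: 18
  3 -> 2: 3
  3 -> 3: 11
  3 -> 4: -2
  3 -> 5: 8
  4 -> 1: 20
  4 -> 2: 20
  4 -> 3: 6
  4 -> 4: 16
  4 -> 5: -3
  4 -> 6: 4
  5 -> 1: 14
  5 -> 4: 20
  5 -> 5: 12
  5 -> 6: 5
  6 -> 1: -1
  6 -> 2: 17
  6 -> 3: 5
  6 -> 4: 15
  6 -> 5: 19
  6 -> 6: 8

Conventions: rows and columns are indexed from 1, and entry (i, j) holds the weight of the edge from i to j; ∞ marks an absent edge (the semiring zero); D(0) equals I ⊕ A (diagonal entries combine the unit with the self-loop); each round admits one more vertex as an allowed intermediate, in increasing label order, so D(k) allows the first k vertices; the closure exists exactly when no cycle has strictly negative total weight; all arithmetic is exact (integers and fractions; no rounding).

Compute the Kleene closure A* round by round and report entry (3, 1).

D(0):
  [0, -2, ∞, 0, 8, ∞]
  [5, 0, 13, 15, 8, ∞]
  [18, 3, 0, -2, 8, ∞]
  [20, 20, 6, 0, -3, 4]
  [14, ∞, ∞, 20, 0, 5]
  [-1, 17, 5, 15, 19, 0]
D(1):
  [0, -2, ∞, 0, 8, ∞]
  [5, 0, 13, 5, 8, ∞]
  [18, 3, 0, -2, 8, ∞]
  [20, 18, 6, 0, -3, 4]
  [14, 12, ∞, 14, 0, 5]
  [-1, -3, 5, -1, 7, 0]
D(2):
  [0, -2, 11, 0, 6, ∞]
  [5, 0, 13, 5, 8, ∞]
  [8, 3, 0, -2, 8, ∞]
  [20, 18, 6, 0, -3, 4]
  [14, 12, 25, 14, 0, 5]
  [-1, -3, 5, -1, 5, 0]
D(3):
  [0, -2, 11, 0, 6, ∞]
  [5, 0, 13, 5, 8, ∞]
  [8, 3, 0, -2, 8, ∞]
  [14, 9, 6, 0, -3, 4]
  [14, 12, 25, 14, 0, 5]
  [-1, -3, 5, -1, 5, 0]
D(4):
  [0, -2, 6, 0, -3, 4]
  [5, 0, 11, 5, 2, 9]
  [8, 3, 0, -2, -5, 2]
  [14, 9, 6, 0, -3, 4]
  [14, 12, 20, 14, 0, 5]
  [-1, -3, 5, -1, -4, 0]
D(5):
  [0, -2, 6, 0, -3, 2]
  [5, 0, 11, 5, 2, 7]
  [8, 3, 0, -2, -5, 0]
  [11, 9, 6, 0, -3, 2]
  [14, 12, 20, 14, 0, 5]
  [-1, -3, 5, -1, -4, 0]
D(6):
  [0, -2, 6, 0, -3, 2]
  [5, 0, 11, 5, 2, 7]
  [-1, -3, 0, -2, -5, 0]
  [1, -1, 6, 0, -3, 2]
  [4, 2, 10, 4, 0, 5]
  [-1, -3, 5, -1, -4, 0]
Answer: A*[3][1] = -1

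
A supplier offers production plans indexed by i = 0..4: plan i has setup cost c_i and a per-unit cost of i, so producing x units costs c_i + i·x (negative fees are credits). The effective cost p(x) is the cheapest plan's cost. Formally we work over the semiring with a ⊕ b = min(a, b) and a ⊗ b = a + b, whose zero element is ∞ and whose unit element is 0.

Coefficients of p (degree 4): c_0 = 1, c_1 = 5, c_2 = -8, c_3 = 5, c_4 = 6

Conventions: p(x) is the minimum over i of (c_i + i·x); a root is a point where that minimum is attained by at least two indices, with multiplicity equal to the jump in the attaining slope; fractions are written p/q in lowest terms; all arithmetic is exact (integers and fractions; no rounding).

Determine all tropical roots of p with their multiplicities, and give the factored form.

hull edge (i=0, c=1) to (i=2, c=-8): slope -9/2, span 2
hull edge (i=2, c=-8) to (i=4, c=6): slope 7, span 2
Factored form: p(x) = 6 ⊗ (x ⊕ (-7)) ⊗ (x ⊕ (-7)) ⊗ (x ⊕ 9/2) ⊗ (x ⊕ 9/2)
Answer: roots = -7 (mult 2), 9/2 (mult 2)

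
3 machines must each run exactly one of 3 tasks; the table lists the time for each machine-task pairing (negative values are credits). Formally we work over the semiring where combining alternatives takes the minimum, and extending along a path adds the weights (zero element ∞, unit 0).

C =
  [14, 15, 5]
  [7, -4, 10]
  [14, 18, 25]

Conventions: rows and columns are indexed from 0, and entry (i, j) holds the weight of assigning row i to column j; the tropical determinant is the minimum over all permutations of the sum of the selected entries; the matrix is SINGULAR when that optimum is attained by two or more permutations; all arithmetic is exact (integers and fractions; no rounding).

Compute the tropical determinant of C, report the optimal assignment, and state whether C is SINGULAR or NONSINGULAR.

σ = (0, 1, 2): 14 + (-4) + 25 = 35
σ = (0, 2, 1): 14 + 10 + 18 = 42
σ = (1, 0, 2): 15 + 7 + 25 = 47
σ = (1, 2, 0): 15 + 10 + 14 = 39
σ = (2, 0, 1): 5 + 7 + 18 = 30
σ = (2, 1, 0): 5 + (-4) + 14 = 15
Optimal value attained by: σ = (2, 1, 0).
Answer: det⊕(C) = 15; verdict: NONSINGULAR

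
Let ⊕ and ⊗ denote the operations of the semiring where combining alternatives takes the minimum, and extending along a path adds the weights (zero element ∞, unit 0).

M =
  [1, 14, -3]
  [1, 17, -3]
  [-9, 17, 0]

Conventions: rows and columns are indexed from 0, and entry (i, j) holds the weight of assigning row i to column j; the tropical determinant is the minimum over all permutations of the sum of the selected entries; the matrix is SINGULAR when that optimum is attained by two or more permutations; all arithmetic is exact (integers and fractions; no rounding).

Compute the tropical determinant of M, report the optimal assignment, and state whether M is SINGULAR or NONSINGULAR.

σ = (0, 1, 2): 1 + 17 + 0 = 18
σ = (0, 2, 1): 1 + (-3) + 17 = 15
σ = (1, 0, 2): 14 + 1 + 0 = 15
σ = (1, 2, 0): 14 + (-3) + (-9) = 2
σ = (2, 0, 1): (-3) + 1 + 17 = 15
σ = (2, 1, 0): (-3) + 17 + (-9) = 5
Optimal value attained by: σ = (1, 2, 0).
Answer: det⊕(M) = 2; verdict: NONSINGULAR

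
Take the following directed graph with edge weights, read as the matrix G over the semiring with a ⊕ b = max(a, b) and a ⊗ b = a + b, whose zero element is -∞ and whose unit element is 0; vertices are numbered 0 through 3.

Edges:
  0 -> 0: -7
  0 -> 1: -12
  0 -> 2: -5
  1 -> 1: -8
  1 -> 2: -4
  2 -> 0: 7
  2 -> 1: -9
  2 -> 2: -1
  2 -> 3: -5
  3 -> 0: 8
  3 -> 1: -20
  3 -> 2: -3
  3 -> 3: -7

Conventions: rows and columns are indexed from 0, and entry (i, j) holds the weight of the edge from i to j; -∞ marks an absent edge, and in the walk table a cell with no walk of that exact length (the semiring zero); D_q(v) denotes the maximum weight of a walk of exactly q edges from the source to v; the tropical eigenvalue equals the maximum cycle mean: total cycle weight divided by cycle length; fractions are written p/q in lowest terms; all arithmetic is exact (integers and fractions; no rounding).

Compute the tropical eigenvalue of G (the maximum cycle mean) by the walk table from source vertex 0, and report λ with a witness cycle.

q=0: [0, -∞, -∞, -∞]
q=1: [-7, -12, -5, -∞]
q=2: [2, -14, -6, -10]
q=3: [1, -10, -3, -11]
q=4: [4, -11, -4, -8]
Optimal cycle mean attained by: cycle 0->2->0, total (-5) + 7, length 2.
Answer: λ = 1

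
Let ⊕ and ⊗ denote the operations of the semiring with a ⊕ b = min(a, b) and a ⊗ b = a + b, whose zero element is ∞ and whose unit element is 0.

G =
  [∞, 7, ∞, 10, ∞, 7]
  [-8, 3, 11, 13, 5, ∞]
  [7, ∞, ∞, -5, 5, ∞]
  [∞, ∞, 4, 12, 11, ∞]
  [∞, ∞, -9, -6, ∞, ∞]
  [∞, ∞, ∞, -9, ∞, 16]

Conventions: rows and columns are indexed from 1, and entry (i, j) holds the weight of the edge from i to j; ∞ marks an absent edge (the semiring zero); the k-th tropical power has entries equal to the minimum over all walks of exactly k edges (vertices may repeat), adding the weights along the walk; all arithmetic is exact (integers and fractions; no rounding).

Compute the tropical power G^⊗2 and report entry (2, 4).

G^⊗2:
  [-1, 10, 14, -2, 12, 23]
  [-5, -1, -4, -1, 8, -1]
  [∞, 14, -4, -1, 6, 14]
  [11, ∞, 2, -1, 9, ∞]
  [-2, ∞, -2, -14, -4, ∞]
  [∞, ∞, -5, 3, 2, 32]
Key observation: the optimum is the walk 2->5->4, with weight 5 + (-6) = -1.
Optimal value attained by: walk 2->5->4.
Answer: (G^⊗2)[2][4] = -1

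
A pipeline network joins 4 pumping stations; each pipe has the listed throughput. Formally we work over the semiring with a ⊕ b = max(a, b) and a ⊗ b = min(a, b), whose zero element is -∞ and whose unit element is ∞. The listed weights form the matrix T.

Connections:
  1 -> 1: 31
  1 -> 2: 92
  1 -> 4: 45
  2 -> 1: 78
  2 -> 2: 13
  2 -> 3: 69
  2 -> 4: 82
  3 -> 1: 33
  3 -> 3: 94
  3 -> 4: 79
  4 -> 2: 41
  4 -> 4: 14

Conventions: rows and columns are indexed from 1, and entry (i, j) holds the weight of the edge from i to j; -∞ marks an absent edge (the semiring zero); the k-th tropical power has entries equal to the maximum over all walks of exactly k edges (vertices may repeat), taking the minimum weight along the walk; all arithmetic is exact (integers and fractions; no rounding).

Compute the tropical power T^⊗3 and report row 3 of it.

T^⊗2:
  [78, 41, 69, 82]
  [33, 78, 69, 69]
  [33, 41, 94, 79]
  [41, 14, 41, 41]
T^⊗3:
  [41, 78, 69, 69]
  [78, 41, 69, 78]
  [41, 41, 94, 79]
  [33, 41, 41, 41]
Answer: row 3 of T^⊗3 = [41, 41, 94, 79]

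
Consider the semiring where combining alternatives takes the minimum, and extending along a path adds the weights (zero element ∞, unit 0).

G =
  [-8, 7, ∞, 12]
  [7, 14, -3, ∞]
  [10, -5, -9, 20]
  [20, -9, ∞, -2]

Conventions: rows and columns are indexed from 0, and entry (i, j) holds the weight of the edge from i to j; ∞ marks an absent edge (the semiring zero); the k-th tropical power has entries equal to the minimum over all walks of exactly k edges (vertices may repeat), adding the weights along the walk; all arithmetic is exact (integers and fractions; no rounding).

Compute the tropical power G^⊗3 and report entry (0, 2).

G^⊗2:
  [-16, -1, 4, 4]
  [-1, -8, -12, 17]
  [1, -14, -18, 11]
  [-2, -11, -12, -4]
G^⊗3:
  [-24, -9, -5, -4]
  [-9, -17, -21, 8]
  [-8, -23, -27, 2]
  [-10, -17, -21, -6]
Key observation: the optimum is the walk 0->1->2->2, with weight 7 + (-3) + (-9) = -5.
Optimal value attained by: walk 0->1->2->2.
Answer: (G^⊗3)[0][2] = -5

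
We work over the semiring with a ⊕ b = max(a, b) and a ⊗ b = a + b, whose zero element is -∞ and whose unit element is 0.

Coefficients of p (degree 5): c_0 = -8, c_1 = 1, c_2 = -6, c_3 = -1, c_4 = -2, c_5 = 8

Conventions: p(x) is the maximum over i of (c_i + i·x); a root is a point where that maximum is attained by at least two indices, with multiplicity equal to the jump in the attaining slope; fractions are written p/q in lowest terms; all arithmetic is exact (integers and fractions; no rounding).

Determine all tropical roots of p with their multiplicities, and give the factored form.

hull edge (i=0, c=-8) to (i=1, c=1): slope 9, span 1
hull edge (i=1, c=1) to (i=5, c=8): slope 7/4, span 4
Factored form: p(x) = 8 ⊗ (x ⊕ (-9)) ⊗ (x ⊕ (-7/4)) ⊗ (x ⊕ (-7/4)) ⊗ (x ⊕ (-7/4)) ⊗ (x ⊕ (-7/4))
Answer: roots = -9 (mult 1), -7/4 (mult 4)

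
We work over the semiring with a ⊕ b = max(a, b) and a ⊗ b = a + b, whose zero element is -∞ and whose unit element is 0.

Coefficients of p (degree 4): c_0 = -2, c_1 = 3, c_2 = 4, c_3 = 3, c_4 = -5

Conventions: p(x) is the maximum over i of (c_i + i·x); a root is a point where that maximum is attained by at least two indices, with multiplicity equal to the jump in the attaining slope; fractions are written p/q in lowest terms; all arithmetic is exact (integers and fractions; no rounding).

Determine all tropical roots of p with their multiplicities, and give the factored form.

hull edge (i=0, c=-2) to (i=1, c=3): slope 5, span 1
hull edge (i=1, c=3) to (i=2, c=4): slope 1, span 1
hull edge (i=2, c=4) to (i=3, c=3): slope -1, span 1
hull edge (i=3, c=3) to (i=4, c=-5): slope -8, span 1
Factored form: p(x) = -5 ⊗ (x ⊕ (-5)) ⊗ (x ⊕ (-1)) ⊗ (x ⊕ 1) ⊗ (x ⊕ 8)
Answer: roots = -5 (mult 1), -1 (mult 1), 1 (mult 1), 8 (mult 1)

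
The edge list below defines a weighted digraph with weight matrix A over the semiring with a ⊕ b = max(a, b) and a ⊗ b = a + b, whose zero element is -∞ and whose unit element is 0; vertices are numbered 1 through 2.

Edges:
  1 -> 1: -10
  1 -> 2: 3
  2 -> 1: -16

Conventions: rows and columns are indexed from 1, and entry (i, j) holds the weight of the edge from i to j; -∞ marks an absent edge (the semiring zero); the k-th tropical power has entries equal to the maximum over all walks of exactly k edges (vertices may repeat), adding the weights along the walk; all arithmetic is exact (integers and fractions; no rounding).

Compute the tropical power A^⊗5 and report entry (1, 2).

A^⊗2:
  [-13, -7]
  [-26, -13]
A^⊗3:
  [-23, -10]
  [-29, -23]
A^⊗4:
  [-26, -20]
  [-39, -26]
A^⊗5:
  [-36, -23]
  [-42, -36]
Key observation: the optimum is the walk 1->2->1->2->1->2, with weight 3 + (-16) + 3 + (-16) + 3 = -23.
Optimal value attained by: walk 1->2->1->2->1->2.
Answer: (A^⊗5)[1][2] = -23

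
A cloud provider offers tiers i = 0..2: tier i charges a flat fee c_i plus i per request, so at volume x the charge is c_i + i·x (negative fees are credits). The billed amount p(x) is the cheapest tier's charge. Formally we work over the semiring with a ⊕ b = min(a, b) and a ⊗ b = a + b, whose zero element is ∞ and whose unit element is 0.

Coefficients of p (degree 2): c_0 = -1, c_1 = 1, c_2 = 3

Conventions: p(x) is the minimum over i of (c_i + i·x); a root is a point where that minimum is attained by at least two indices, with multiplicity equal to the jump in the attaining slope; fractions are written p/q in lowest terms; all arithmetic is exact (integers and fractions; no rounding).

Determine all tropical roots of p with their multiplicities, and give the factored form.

hull edge (i=0, c=-1) to (i=2, c=3): slope 2, span 2
Factored form: p(x) = 3 ⊗ (x ⊕ (-2)) ⊗ (x ⊕ (-2))
Answer: roots = -2 (mult 2)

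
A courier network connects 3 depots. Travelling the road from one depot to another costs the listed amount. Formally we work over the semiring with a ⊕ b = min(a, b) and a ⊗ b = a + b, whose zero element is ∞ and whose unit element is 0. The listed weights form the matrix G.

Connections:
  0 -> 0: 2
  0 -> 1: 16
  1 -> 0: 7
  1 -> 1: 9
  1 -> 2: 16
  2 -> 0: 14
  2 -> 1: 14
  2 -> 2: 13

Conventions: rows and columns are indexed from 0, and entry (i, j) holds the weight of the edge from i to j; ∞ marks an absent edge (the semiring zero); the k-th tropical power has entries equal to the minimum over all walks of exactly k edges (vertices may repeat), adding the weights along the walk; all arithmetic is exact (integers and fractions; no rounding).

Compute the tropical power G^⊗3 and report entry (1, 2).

G^⊗2:
  [4, 18, 32]
  [9, 18, 25]
  [16, 23, 26]
G^⊗3:
  [6, 20, 34]
  [11, 25, 34]
  [18, 32, 39]
Key observation: the optimum is the walk 1->1->1->2, with weight 9 + 9 + 16 = 34.
Optimal value attained by: walk 1->1->1->2.
Answer: (G^⊗3)[1][2] = 34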